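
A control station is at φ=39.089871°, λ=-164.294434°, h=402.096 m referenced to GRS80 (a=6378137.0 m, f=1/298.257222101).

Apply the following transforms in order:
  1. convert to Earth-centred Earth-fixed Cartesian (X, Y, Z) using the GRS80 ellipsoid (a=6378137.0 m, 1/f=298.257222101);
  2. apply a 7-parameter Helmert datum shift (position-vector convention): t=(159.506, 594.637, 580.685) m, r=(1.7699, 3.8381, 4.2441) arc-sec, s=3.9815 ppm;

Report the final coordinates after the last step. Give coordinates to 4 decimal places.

start: φ=39.089871°, λ=-164.294434°, h=402.096 m
→ ECEF (a=6378137.000, f=1/298.257222101): X=-4772273.9480, Y=-1341925.9548, Z=4000319.3335
→ Helmert 7p (PV): X=-4772031.3945, Y=-1341469.1810, Z=4000993.2322

X=-4772031.3945 m, Y=-1341469.1810 m, Z=4000993.2322 m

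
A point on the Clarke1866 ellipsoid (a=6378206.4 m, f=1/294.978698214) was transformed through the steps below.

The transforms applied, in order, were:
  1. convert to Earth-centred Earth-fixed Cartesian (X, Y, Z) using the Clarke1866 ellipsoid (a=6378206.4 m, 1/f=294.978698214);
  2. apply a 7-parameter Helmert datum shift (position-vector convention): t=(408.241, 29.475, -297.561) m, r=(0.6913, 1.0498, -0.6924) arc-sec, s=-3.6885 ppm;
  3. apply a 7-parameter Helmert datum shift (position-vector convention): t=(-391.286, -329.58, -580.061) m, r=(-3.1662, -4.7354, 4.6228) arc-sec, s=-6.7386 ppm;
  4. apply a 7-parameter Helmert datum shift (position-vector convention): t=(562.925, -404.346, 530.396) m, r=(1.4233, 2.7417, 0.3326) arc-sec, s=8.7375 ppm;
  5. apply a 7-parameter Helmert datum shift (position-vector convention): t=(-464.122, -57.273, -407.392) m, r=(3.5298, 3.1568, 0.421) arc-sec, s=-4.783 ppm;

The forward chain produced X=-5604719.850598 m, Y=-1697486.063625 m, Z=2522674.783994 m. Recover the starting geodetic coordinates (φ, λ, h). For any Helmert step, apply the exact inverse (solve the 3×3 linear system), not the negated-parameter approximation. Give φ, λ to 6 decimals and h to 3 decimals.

start: X=-5604719.8506, Y=-1697486.0636, Z=2522674.7840 m
→ Helmert⁻¹: X=-5604324.6124, Y=-1697382.2940, Z=2523037.5192
→ Helmert⁻¹: X=-5604874.8298, Y=-1696936.6774, Z=2522422.2917
→ Helmert⁻¹: X=-5604501.4076, Y=-1696531.6527, Z=2523121.9797
→ Helmert⁻¹: X=-5604937.4703, Y=-1696577.7432, Z=2523406.0077
→ geod (Bowring, a=6378206.400): φ=23.45308600°, λ=-163.15928100°, h=1813.9150 m

φ=23.453086°, λ=-163.159281°, h=1813.915 m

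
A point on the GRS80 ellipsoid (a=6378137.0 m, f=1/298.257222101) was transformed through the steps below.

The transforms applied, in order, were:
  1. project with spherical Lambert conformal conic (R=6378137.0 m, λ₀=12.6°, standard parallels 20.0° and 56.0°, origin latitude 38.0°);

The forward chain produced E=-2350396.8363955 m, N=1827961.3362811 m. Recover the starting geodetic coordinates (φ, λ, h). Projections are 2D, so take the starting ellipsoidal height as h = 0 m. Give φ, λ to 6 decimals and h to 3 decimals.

φ=50.849627°, λ=-22.611637°, h=0.000 m

start: E=-2350396.8364, N=1827961.3363 m
→ lcc⁻¹: φ=50.84962700°, λ=-22.61163700°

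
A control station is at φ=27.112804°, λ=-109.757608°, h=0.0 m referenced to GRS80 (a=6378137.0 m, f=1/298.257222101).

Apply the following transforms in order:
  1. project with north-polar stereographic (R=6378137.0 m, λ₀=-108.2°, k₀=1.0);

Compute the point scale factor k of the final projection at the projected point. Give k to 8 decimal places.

1.37386809

start: φ=27.112804°, λ=-109.757608°, h=0.000 m
→ into stereo (λ₀=-108.2°): φ=27.11280400°, λ−λ₀=-1.55760800°
scale k = 1.37386809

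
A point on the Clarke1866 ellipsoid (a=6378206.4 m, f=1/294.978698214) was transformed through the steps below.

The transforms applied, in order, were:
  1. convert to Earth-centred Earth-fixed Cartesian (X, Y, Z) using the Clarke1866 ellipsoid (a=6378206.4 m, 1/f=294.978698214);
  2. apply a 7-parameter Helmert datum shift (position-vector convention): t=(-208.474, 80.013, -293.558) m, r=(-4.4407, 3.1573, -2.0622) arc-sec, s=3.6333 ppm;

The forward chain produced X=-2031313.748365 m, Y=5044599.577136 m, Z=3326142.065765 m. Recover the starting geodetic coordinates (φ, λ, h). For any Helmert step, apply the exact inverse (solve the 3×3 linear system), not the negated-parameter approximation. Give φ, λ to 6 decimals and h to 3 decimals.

start: X=-2031313.7484, Y=5044599.5771, Z=3326142.0658 m
→ Helmert⁻¹: X=-2031199.2467, Y=5044409.3117, Z=3326501.0480
→ geod (Bowring, a=6378206.400): φ=31.62813600°, λ=111.93284400°, h=2453.8690 m

φ=31.628136°, λ=111.932844°, h=2453.869 m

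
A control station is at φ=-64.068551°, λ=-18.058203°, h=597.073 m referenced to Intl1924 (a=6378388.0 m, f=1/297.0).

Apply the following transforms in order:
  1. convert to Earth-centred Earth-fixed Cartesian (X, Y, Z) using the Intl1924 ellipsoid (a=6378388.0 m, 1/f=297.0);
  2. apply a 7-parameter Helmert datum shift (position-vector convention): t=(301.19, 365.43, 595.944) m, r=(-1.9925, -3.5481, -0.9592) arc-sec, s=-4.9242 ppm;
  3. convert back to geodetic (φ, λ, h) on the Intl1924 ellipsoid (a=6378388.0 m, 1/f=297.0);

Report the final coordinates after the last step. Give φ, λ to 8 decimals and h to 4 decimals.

start: φ=-64.068551°, λ=-18.058203°, h=597.073 m
→ ECEF (a=6378388.000, f=1/297.0): X=2659335.1315, Y=-867057.9922, Z=-5713725.6058
→ Helmert 7p (PV): X=2659717.4795, Y=-866755.8532, Z=-5713047.4058
→ geod (Bowring, a=6378388.000): φ=-64.06371371°, λ=-18.04989190°, h=105.1982 m

φ=-64.06371371°, λ=-18.04989190°, h=105.1982 m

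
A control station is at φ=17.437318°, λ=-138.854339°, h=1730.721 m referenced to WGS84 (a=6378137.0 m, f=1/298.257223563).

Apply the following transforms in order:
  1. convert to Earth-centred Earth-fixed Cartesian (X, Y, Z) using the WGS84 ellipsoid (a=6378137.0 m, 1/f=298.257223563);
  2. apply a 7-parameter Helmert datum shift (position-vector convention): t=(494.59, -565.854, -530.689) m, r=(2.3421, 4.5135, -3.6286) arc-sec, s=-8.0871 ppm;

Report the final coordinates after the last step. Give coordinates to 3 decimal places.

X=-4584386.580 m, Y=-4006567.201 m, Z=1899090.285 m

start: φ=17.437318°, λ=-138.854339°, h=1730.721 m
→ ECEF (a=6378137.000, f=1/298.257223563): X=-4584889.3404, Y=-4006092.8320, Z=1899581.4985
→ Helmert 7p (PV): X=-4584386.5799, Y=-4006567.2011, Z=1899090.2853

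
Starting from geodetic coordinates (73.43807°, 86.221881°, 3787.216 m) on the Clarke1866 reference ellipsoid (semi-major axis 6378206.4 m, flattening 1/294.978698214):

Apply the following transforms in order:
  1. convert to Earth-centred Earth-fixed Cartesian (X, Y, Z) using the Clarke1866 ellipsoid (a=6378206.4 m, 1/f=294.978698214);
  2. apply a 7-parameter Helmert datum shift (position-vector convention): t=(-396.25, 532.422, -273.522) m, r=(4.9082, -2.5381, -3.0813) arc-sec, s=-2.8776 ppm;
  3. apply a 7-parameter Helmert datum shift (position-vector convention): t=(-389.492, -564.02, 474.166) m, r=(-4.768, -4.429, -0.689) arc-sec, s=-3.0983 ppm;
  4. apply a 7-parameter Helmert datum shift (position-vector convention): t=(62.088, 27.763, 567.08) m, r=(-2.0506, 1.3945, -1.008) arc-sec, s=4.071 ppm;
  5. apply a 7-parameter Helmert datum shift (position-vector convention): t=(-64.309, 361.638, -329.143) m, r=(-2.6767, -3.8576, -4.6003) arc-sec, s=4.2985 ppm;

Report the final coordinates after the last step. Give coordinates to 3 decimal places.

X=119262.776 m, Y=1821403.088 m, Z=6095225.082 m

start: φ=73.438070°, λ=86.221881°, h=3787.216 m
→ ECEF (a=6378206.400, f=1/294.978698214): X=120246.3156, Y=1820910.8218, Z=6094806.9329
→ Helmert 7p (PV): X=119801.9245, Y=1821291.1783, Z=6094560.6817
→ Helmert 7p (PV): X=119287.2807, Y=1820861.9961, Z=6094976.4367
→ Helmert 7p (PV): X=119399.9594, Y=1820957.1829, Z=6095549.4205
→ Helmert 7p (PV): X=119262.7759, Y=1821403.0876, Z=6095225.0816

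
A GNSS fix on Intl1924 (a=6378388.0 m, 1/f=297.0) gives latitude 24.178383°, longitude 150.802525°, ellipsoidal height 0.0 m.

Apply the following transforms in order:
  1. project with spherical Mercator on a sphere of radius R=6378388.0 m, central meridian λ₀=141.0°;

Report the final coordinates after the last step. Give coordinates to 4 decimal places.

E=1091255.0342 m, N=2775269.1803 m

start: φ=24.178383°, λ=150.802525°, h=0.000 m
→ merc (R=6378388.0, λ₀=141.0°): E=1091255.0342, N=2775269.1803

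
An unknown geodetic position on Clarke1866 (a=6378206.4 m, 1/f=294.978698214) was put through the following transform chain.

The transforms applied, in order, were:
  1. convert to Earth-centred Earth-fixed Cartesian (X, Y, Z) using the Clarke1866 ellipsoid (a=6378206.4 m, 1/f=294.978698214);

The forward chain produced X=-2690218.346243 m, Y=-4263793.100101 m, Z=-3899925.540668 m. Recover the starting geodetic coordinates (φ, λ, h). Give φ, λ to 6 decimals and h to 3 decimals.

φ=-37.912372°, λ=-122.249666°, h=3816.174 m

start: X=-2690218.3462, Y=-4263793.1001, Z=-3899925.5407 m
→ geod (Bowring, a=6378206.400): φ=-37.91237200°, λ=-122.24966600°, h=3816.1740 m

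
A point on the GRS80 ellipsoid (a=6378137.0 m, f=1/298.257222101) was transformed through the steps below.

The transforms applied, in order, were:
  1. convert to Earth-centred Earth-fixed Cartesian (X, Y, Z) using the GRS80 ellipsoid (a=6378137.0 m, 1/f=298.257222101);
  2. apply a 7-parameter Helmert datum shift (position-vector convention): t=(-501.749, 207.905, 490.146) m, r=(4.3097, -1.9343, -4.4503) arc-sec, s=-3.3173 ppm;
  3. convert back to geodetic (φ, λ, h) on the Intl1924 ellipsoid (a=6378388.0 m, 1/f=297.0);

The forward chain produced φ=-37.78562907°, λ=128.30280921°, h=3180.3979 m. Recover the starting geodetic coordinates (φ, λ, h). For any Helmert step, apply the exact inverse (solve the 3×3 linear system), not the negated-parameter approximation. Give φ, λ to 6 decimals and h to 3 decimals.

start: φ=-37.785629°, λ=128.302809°, h=3180.398 m
→ ECEF (a=6378388.000, f=1/297.0): X=-3129943.4425, Y=3962796.3170, Z=-3888678.2960
→ Helmert⁻¹: X=-3129574.0397, Y=3962452.7727, Z=-3889234.7867
→ geod (Bowring, a=6378137.000): φ=-37.79154400°, λ=128.30193600°, h=3344.1560 m

φ=-37.791544°, λ=128.301936°, h=3344.156 m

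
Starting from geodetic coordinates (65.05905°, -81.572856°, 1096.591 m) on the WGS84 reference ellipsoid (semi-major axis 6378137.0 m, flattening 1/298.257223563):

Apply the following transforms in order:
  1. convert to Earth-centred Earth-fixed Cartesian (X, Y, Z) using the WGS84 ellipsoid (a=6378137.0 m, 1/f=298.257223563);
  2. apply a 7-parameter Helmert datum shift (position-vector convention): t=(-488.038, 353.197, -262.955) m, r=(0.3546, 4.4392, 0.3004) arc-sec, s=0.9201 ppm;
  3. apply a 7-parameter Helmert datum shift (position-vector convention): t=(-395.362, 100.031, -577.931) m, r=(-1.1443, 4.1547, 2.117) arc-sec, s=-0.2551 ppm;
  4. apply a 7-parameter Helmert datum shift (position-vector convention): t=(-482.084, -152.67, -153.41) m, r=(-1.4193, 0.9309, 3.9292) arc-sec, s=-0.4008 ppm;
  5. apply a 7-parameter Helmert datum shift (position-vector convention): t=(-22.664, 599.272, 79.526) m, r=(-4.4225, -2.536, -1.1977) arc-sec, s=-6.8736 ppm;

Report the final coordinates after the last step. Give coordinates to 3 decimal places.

X=394187.334 m, Y=-2667216.095 m, Z=5760603.004 m

start: φ=65.059050°, λ=-81.572856°, h=1096.591 m
→ ECEF (a=6378137.000, f=1/298.257223563): X=395316.2717, Y=-2668328.6214, Z=5761483.4693
→ Helmert 7p (PV): X=394956.4814, Y=-2667987.2087, Z=5761212.7203
→ Helmert 7p (PV): X=394704.4471, Y=-2667850.4819, Z=5760640.1654
→ Helmert 7p (PV): X=394299.0241, Y=-2667954.9250, Z=5760501.0225
→ Helmert 7p (PV): X=394187.3340, Y=-2667216.0947, Z=5760603.0039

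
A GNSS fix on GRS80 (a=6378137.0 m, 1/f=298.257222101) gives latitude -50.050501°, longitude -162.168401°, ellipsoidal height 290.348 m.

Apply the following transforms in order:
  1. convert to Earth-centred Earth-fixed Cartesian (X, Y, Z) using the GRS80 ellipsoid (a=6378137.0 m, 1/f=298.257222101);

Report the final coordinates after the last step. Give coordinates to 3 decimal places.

start: φ=-50.050501°, λ=-162.168401°, h=290.348 m
→ ECEF (a=6378137.000, f=1/298.257222101): X=-3906604.6434, Y=-1256650.5663, Z=-4866620.3935

X=-3906604.643 m, Y=-1256650.566 m, Z=-4866620.393 m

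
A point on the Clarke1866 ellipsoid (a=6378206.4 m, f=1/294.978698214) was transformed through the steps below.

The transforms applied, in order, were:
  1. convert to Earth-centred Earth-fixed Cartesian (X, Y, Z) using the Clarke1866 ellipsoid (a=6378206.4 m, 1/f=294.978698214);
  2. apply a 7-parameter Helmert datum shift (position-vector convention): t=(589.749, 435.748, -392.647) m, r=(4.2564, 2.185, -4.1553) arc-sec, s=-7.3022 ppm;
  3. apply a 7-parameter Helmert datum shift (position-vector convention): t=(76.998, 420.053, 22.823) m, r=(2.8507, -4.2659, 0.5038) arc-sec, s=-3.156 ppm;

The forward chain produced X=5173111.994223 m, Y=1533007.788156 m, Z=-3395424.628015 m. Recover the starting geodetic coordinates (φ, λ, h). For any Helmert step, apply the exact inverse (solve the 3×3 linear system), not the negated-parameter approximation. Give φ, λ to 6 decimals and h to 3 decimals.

start: X=5173111.9942, Y=1533007.7882, Z=-3395424.6280 m
→ Helmert⁻¹: X=5172984.8392, Y=1532533.0081, Z=-3395586.3335
→ Helmert⁻¹: X=5172437.9605, Y=1532142.5871, Z=-3395195.3032
→ geod (Bowring, a=6378206.400): φ=-32.36073200°, λ=16.49996600°, h=2033.2300 m

φ=-32.360732°, λ=16.499966°, h=2033.230 m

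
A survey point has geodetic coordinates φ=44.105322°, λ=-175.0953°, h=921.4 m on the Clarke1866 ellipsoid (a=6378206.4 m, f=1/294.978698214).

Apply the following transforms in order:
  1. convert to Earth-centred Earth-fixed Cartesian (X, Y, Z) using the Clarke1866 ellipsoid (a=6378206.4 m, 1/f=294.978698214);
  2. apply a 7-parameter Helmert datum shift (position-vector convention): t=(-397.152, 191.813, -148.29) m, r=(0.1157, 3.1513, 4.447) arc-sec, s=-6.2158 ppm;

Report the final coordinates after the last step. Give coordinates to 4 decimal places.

X=-4571625.9628 m, Y=-392186.0268 m, Z=4416834.9834 m

start: φ=44.105322°, λ=-175.095300°, h=921.400 m
→ ECEF (a=6378206.400, f=1/294.978698214): X=-4571333.1640, Y=-392279.2447, Z=4416941.1082
→ Helmert 7p (PV): X=-4571625.9628, Y=-392186.0268, Z=4416834.9834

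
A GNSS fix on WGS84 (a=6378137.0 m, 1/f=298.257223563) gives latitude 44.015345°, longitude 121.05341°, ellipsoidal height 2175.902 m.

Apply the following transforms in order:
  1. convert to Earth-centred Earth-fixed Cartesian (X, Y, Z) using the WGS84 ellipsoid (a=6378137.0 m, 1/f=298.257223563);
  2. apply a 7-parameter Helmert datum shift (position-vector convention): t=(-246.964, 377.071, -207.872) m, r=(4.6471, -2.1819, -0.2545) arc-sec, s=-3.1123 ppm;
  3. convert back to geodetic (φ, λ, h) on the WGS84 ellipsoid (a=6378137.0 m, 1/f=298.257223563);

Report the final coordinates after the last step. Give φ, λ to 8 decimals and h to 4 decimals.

start: φ=44.015345°, λ=121.053410°, h=2175.902 m
→ ECEF (a=6378137.000, f=1/298.257223563): X=-2370712.3514, Y=3937209.7699, Z=4410829.8700
→ Helmert 7p (PV): X=-2370993.7374, Y=3937478.1376, Z=4410671.8967
→ geod (Bowring, a=6378137.000): φ=44.01197833°, λ=121.05468931°, h=2335.8690 m

φ=44.01197833°, λ=121.05468931°, h=2335.8690 m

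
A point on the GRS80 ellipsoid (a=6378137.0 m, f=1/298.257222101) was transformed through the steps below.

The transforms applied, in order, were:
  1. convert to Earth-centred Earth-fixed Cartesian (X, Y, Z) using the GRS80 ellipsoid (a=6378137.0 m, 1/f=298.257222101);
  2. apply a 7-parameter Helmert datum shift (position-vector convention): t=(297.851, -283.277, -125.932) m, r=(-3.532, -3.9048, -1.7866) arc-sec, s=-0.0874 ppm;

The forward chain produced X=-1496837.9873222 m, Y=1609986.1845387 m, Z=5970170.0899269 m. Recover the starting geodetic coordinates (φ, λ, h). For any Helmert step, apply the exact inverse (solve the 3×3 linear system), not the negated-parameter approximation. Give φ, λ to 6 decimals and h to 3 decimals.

start: X=-1496837.9873, Y=1609986.1845, Z=5970170.0899 m
→ Helmert⁻¹: X=-1497036.8910, Y=1610154.4014, Z=5970352.4558
→ geod (Bowring, a=6378137.000): φ=69.90828100°, λ=132.91506400°, h=3002.5190 m

φ=69.908281°, λ=132.915064°, h=3002.519 m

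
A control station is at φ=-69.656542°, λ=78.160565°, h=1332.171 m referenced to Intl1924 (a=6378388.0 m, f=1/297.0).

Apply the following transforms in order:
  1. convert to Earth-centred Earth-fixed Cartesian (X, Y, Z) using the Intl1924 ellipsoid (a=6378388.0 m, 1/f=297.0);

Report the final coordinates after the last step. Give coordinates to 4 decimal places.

X=456394.3163 m, Y=2177149.4856 m, Z=-5959215.6614 m

start: φ=-69.656542°, λ=78.160565°, h=1332.171 m
→ ECEF (a=6378388.000, f=1/297.0): X=456394.3163, Y=2177149.4856, Z=-5959215.6614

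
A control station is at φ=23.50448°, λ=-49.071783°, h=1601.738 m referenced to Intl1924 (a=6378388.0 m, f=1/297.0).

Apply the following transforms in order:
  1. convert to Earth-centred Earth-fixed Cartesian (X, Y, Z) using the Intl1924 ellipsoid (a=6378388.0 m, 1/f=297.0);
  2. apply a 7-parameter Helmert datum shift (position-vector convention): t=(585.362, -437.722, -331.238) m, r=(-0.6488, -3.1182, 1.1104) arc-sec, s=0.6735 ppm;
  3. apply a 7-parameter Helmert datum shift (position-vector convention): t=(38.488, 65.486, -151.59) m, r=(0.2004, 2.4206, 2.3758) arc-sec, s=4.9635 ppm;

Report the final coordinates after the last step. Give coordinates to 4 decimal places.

X=3835588.8736 m, Y=-4423027.1265 m, Z=2528277.0839 m

start: φ=23.504480°, λ=-49.071783°, h=1601.738 m
→ ECEF (a=6378388.000, f=1/297.0): X=3834877.2031, Y=-4422700.2775, Z=2528723.0818
→ Helmert 7p (PV): X=3835450.7291, Y=-4423112.3796, Z=2528465.4320
→ Helmert 7p (PV): X=3835588.8736, Y=-4423027.1265, Z=2528277.0839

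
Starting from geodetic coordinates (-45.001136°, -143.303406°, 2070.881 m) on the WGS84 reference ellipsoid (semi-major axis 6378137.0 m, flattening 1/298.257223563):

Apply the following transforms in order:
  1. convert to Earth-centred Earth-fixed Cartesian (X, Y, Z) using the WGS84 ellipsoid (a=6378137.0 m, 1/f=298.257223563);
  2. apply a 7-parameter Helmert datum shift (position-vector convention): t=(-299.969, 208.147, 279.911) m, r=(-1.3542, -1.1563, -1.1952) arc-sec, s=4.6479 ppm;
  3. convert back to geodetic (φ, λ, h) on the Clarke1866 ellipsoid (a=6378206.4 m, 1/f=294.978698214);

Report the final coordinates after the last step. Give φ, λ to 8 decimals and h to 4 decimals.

φ=-45.00078879°, λ=-143.30763642°, h=2034.0549 m

start: φ=-45.001136°, λ=-143.303406°, h=2070.881 m
→ ECEF (a=6378137.000, f=1/298.257223563): X=-3623357.3429, Y=-2700432.2794, Z=-4488902.0402
→ Helmert 7p (PV): X=-3623664.6361, Y=-2700245.1594, Z=-4488645.5761
→ geod (Bowring, a=6378206.400): φ=-45.00078879°, λ=-143.30763642°, h=2034.0549 m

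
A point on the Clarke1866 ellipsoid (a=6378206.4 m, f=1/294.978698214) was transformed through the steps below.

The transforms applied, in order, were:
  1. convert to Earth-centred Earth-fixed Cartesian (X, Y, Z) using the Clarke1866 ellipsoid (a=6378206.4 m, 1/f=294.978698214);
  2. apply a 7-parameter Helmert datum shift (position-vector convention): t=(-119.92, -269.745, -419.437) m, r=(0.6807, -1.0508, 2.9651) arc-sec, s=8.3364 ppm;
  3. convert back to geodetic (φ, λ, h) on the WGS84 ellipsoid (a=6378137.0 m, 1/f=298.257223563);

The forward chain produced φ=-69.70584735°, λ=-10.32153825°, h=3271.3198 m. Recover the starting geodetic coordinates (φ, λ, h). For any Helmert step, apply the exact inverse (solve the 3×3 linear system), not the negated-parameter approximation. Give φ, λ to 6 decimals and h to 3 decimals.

start: φ=-69.705847°, λ=-10.321538°, h=3271.320 m
→ ECEF (a=6378137.000, f=1/298.257223563): X=2183947.5322, Y=-397738.6791, Z=-5962805.5148
→ Helmert⁻¹: X=2184013.1560, Y=-397516.6928, Z=-5962346.1878
→ geod (Bowring, a=6378206.400): φ=-69.70560200°, λ=-10.31559800°, h=2988.9160 m

φ=-69.705602°, λ=-10.315598°, h=2988.916 m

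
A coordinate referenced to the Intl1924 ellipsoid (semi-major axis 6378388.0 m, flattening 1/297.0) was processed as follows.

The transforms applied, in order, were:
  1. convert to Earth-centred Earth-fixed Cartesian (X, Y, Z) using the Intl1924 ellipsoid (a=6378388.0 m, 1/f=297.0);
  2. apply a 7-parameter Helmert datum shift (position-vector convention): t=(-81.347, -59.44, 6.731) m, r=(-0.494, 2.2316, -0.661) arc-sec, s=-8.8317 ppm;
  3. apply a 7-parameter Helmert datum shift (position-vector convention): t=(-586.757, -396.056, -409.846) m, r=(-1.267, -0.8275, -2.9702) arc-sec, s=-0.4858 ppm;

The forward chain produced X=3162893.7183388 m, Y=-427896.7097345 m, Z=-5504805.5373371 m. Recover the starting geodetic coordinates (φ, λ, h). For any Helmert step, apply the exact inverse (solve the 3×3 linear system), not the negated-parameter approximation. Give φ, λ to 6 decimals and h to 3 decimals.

φ=-60.055282°, λ=-7.692923°, h=880.689 m

start: X=3162893.7183, Y=-427896.7097, Z=-5504805.5373 m
→ Helmert⁻¹: X=3163466.0842, Y=-427421.4964, Z=-5504413.6821
→ Helmert⁻¹: X=3163636.2935, Y=-427342.5095, Z=-5504435.8227
→ geod (Bowring, a=6378388.000): φ=-60.05528200°, λ=-7.69292300°, h=880.6890 m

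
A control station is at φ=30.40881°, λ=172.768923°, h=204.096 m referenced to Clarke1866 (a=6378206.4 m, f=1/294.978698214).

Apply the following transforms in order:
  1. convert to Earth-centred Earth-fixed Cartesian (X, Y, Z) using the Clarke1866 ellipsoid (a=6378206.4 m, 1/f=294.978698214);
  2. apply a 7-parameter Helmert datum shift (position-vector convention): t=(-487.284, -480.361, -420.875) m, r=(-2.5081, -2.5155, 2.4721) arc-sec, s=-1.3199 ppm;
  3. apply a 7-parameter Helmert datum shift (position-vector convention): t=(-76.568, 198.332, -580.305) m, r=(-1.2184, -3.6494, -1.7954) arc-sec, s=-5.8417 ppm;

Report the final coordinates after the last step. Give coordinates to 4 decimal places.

X=-5462579.1073 m, Y=692768.6356 m, Z=3208268.8433 m

start: φ=30.408810°, λ=172.768923°, h=204.096 m
→ ECEF (a=6378206.400, f=1/294.978698214): X=-5461956.1804, Y=693015.5585, Z=3209468.7798
→ Helmert 7p (PV): X=-5462483.7020, Y=692507.8467, Z=3208968.6307
→ Helmert 7p (PV): X=-5462579.1073, Y=692768.6356, Z=3208268.8433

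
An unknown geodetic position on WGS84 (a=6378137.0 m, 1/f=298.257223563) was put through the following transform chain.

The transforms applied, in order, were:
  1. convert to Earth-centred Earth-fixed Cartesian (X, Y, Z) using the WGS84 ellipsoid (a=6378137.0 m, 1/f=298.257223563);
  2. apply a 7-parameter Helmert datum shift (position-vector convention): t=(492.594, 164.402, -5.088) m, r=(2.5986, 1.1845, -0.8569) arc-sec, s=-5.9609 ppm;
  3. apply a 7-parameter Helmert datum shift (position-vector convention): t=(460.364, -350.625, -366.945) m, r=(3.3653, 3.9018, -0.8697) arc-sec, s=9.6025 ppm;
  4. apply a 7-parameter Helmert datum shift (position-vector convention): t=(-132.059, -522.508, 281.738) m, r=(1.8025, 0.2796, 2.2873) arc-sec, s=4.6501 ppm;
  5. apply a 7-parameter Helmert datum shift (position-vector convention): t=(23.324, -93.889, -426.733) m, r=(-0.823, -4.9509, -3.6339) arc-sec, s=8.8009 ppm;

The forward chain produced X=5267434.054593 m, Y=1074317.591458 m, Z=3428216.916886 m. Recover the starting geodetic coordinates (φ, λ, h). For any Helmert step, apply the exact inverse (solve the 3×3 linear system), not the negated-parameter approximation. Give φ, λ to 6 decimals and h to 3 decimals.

start: X=5267434.0546, Y=1074317.5915, Z=3428216.9169 m
→ Helmert⁻¹: X=5267427.7361, Y=1074481.1447, Z=3428491.3300
→ Helmert⁻¹: X=5267542.5739, Y=1074970.1995, Z=3428191.3970
→ Helmert⁻¹: X=5266962.2419, Y=1075388.6458, Z=3428607.5065
→ Helmert⁻¹: X=5266476.8844, Y=1075295.7274, Z=3428649.7286
→ geod (Bowring, a=6378137.000): φ=32.70732700°, λ=11.53989000°, h=3622.9820 m

φ=32.707327°, λ=11.539890°, h=3622.982 m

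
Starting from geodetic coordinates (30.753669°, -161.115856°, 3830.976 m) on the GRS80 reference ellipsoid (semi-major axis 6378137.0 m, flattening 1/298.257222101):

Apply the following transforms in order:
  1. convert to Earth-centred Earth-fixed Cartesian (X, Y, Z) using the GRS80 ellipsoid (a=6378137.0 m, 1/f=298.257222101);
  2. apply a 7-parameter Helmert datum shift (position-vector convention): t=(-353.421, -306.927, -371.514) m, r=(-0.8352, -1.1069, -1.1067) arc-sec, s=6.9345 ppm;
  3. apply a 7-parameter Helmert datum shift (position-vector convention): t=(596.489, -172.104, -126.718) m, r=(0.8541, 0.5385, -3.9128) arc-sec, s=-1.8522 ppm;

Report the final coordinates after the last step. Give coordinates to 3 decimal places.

X=-5193672.561 m, Y=-1777004.165 m, Z=3243916.802 m

start: φ=30.753669°, λ=-161.115856°, h=3830.976 m
→ ECEF (a=6378137.000, f=1/298.257222101): X=-5193837.0512, Y=-1776642.2102, Z=3244413.0200
→ Helmert 7p (PV): X=-5194253.4324, Y=-1776920.4527, Z=3244043.3259
→ Helmert 7p (PV): X=-5193672.5610, Y=-1777004.1646, Z=3243916.8022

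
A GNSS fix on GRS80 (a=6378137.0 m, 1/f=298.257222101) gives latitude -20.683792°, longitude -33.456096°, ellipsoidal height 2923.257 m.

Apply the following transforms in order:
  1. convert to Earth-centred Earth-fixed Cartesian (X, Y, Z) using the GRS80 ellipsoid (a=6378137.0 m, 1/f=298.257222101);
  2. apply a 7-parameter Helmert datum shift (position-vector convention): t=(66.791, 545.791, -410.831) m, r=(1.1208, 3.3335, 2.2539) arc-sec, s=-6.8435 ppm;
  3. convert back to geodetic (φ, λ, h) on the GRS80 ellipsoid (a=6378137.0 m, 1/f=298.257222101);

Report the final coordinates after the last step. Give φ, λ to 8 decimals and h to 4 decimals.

start: φ=-20.683792°, λ=-33.456096°, h=2923.257 m
→ ECEF (a=6378137.000, f=1/298.257222101): X=4982703.8842, Y=-3292491.7677, Z=-2239709.4070
→ Helmert 7p (PV): X=4982736.3573, Y=-3291856.8278, Z=-2240203.3274
→ geod (Bowring, a=6378137.000): φ=-20.68899365°, λ=-33.45084186°, h=2795.6319 m

φ=-20.68899365°, λ=-33.45084186°, h=2795.6319 m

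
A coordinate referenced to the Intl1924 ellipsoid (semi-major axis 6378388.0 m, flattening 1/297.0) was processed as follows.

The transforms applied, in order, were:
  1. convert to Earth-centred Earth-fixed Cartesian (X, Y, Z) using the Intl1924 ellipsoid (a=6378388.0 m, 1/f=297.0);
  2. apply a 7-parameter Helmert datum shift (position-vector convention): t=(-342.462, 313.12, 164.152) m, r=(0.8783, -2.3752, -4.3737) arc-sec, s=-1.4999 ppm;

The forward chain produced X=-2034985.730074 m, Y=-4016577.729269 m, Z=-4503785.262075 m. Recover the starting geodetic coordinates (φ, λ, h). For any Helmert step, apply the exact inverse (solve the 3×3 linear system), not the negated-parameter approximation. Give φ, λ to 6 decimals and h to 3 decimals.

start: X=-2034985.7301, Y=-4016577.7293, Z=-4503785.2621 m
→ Helmert⁻¹: X=-2034613.0070, Y=-4016959.1950, Z=-4503915.6357
→ geod (Bowring, a=6378388.000): φ=-45.20001700°, λ=-116.86247700°, h=1121.1590 m

φ=-45.200017°, λ=-116.862477°, h=1121.159 m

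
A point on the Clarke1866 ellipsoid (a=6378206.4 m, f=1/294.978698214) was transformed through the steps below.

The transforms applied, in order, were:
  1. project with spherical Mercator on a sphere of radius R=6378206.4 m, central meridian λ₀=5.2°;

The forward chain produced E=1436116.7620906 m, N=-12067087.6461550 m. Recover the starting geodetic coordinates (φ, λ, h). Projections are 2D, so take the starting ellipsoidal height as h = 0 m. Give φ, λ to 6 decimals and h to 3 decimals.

φ=-72.850920°, λ=18.100716°, h=0.000 m

start: E=1436116.7621, N=-12067087.6462 m
→ merc⁻¹: φ=-72.85092000°, λ=18.10071600°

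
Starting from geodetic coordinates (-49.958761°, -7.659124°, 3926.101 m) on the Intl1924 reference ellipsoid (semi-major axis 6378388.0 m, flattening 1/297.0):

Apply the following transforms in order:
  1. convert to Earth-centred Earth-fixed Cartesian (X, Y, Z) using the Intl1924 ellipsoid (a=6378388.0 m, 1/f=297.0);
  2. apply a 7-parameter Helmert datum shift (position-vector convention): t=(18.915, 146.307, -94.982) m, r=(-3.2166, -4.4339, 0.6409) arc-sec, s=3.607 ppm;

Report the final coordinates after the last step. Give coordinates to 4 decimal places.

X=4077534.7528 m, Y=-548242.4665 m, Z=-4862954.6906 m

start: φ=-49.958761°, λ=-7.659124°, h=3926.101 m
→ ECEF (a=6378388.000, f=1/297.0): X=4077394.8920, Y=-548323.6294, Z=-4862938.3675
→ Helmert 7p (PV): X=4077534.7528, Y=-548242.4665, Z=-4862954.6906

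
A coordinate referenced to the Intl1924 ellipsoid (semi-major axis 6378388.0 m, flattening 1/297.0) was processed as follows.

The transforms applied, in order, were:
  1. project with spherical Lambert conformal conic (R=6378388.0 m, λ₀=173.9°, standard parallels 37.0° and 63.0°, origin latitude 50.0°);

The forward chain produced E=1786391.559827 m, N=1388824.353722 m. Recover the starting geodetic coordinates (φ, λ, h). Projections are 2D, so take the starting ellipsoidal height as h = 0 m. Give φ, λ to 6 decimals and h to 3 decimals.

start: E=1786391.5598, N=1388824.3537 m
→ lcc⁻¹: φ=59.07681000°, λ=-153.36491200°

φ=59.076810°, λ=-153.364912°, h=0.000 m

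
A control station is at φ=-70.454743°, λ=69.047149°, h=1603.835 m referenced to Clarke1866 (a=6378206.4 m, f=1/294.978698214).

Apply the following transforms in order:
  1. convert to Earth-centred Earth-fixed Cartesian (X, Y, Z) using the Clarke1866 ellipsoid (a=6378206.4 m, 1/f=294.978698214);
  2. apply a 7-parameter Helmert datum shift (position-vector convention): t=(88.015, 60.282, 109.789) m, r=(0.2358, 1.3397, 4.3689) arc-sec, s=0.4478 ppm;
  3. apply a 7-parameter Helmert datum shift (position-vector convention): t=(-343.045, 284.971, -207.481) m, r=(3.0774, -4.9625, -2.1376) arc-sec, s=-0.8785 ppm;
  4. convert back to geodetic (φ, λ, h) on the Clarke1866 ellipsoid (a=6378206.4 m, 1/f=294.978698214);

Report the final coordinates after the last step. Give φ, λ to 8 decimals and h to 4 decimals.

start: φ=-70.454743°, λ=69.047149°, h=1603.835 m
→ ECEF (a=6378206.400, f=1/294.978698214): X=765555.0470, Y=1999254.9478, Z=-5989529.9276
→ Helmert 7p (PV): X=765562.1563, Y=1999339.1875, Z=-5989425.5075
→ Helmert 7p (PV): X=765383.2573, Y=1999703.8284, Z=-5989579.4788
→ geod (Bowring, a=6378206.400): φ=-70.45187034°, λ=69.05573731°, h=1770.2383 m

φ=-70.45187034°, λ=69.05573731°, h=1770.2383 m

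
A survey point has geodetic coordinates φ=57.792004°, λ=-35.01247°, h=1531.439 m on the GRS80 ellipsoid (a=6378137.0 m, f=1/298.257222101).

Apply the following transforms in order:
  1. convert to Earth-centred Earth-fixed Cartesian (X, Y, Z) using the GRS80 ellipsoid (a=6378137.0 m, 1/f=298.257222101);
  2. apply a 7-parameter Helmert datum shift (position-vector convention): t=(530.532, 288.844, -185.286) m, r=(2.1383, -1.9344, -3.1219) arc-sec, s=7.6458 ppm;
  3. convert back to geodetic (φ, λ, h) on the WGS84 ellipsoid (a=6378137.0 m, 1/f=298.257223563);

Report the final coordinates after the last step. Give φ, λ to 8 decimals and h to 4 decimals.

start: φ=57.792004°, λ=-35.012470°, h=1531.439 m
→ ECEF (a=6378137.000, f=1/298.257222101): X=2791656.6316, Y=-1955644.6313, Z=5374721.9077
→ Helmert 7p (PV): X=2792128.5026, Y=-1955468.7118, Z=5374583.6229
→ geod (Bowring, a=6378137.000): φ=57.78917344°, λ=-35.00549758°, h=1566.6463 m

φ=57.78917344°, λ=-35.00549758°, h=1566.6463 m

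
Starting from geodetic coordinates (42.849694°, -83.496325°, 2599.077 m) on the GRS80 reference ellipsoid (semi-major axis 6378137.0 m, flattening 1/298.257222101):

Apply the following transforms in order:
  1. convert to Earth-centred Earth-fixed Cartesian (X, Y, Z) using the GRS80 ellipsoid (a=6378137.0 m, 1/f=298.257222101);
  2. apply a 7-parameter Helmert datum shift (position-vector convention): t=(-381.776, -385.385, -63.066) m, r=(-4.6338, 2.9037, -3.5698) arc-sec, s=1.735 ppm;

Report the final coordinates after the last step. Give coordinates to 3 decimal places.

X=530281.092 m, Y=-4655384.856 m, Z=4317084.028 m

start: φ=42.849694°, λ=-83.496325°, h=2599.077 m
→ ECEF (a=6378137.000, f=1/298.257222101): X=530681.7385, Y=-4655079.1936, Z=4317042.4962
→ Helmert 7p (PV): X=530281.0917, Y=-4655384.8559, Z=4317084.0275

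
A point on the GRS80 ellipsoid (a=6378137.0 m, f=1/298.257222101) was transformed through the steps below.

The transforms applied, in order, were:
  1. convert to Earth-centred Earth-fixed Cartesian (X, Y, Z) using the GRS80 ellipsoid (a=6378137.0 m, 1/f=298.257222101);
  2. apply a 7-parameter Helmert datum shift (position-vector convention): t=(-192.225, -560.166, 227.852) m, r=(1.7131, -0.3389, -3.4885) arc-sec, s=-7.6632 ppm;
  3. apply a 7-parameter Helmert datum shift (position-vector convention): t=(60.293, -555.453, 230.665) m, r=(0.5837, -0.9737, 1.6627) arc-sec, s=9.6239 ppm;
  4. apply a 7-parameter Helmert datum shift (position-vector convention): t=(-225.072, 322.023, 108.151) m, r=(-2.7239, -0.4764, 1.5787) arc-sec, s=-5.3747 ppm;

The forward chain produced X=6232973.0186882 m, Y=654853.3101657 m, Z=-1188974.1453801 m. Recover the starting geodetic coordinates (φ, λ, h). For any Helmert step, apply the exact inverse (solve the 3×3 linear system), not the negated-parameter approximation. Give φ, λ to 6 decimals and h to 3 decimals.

start: X=6232973.0187, Y=654853.3102, Z=-1188974.1454 m
→ Helmert⁻¹: X=6233233.8554, Y=654502.8004, Z=-1189094.4407
→ Helmert⁻¹: X=6233113.2411, Y=654998.3385, Z=-1189344.9377
→ Helmert⁻¹: X=6233340.1900, Y=655659.0710, Z=-1189597.5927
→ geod (Bowring, a=6378137.000): φ=-10.81745400°, λ=6.00462400°, h=2230.9490 m

φ=-10.817454°, λ=6.004624°, h=2230.949 m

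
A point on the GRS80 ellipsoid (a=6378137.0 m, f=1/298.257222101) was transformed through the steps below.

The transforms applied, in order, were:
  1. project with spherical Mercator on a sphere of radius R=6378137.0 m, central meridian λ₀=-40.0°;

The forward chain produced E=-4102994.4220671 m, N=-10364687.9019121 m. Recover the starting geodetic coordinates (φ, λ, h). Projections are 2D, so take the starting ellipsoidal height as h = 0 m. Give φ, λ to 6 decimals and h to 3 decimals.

start: E=-4102994.4221, N=-10364687.9019 m
→ merc⁻¹: φ=-67.72135400°, λ=-76.85782600°

φ=-67.721354°, λ=-76.857826°, h=0.000 m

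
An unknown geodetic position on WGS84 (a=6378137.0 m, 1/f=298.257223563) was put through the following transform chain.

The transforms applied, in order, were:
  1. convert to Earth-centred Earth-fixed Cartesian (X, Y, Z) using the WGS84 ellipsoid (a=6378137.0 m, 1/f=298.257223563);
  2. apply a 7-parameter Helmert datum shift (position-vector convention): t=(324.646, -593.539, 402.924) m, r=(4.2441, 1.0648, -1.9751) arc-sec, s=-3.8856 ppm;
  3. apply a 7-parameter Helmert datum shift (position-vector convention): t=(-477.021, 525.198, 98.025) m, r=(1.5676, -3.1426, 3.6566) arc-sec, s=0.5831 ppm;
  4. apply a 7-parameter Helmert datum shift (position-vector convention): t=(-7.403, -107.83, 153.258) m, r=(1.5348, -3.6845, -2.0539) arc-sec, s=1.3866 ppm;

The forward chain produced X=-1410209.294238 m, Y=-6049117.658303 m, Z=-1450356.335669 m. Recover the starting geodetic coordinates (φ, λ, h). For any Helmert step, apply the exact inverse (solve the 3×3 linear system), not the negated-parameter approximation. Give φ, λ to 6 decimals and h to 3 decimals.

φ=-13.232465°, λ=-103.121866°, h=1338.041 m

start: X=-1410209.2942, Y=-6049117.6583, Z=-1450356.3357 m
→ Helmert⁻¹: X=-1410165.6112, Y=-6049026.2752, Z=-1450437.3823
→ Helmert⁻¹: X=-1409817.1115, Y=-6049533.9764, Z=-1450467.1058
→ Helmert⁻¹: X=-1410081.8249, Y=-6049007.2943, Z=-1450758.4824
→ geod (Bowring, a=6378137.000): φ=-13.23246500°, λ=-103.12186600°, h=1338.0410 m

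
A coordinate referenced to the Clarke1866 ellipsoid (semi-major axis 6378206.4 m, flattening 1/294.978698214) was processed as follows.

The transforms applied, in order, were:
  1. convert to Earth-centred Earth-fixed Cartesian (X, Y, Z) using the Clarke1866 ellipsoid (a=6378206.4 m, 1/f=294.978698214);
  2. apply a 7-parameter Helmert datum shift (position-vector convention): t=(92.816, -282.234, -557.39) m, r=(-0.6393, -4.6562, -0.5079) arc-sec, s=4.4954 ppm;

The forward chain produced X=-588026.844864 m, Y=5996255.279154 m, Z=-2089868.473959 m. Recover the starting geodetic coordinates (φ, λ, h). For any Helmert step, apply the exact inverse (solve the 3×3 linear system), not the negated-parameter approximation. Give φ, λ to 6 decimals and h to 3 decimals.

start: X=-588026.8449, Y=5996255.2792, Z=-2089868.4740 m
→ Helmert⁻¹: X=-588178.9456, Y=5996515.5836, Z=-2089269.8285
→ geod (Bowring, a=6378206.400): φ=-19.24473000°, λ=95.60203900°, h=1365.8810 m

φ=-19.244730°, λ=95.602039°, h=1365.881 m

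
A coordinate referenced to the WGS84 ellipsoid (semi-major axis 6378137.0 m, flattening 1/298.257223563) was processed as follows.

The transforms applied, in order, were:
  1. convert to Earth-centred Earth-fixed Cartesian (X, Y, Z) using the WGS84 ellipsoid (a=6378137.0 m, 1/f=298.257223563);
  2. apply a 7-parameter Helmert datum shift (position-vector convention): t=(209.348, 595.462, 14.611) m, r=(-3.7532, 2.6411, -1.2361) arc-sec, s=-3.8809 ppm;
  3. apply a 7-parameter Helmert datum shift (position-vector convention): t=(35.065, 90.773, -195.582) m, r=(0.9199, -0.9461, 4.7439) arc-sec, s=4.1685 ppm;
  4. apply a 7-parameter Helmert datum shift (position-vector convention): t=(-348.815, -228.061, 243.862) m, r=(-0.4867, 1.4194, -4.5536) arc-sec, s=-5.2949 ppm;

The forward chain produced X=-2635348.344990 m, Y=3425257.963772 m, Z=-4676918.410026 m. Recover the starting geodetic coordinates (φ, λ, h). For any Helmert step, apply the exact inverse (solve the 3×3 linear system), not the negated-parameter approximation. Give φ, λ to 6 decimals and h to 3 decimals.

φ=-47.455025°, λ=127.575756°, h=1182.574 m

start: X=-2635348.3450, Y=3425257.9638, Z=-4676918.4100 m
→ Helmert⁻¹: X=-2635056.9183, Y=3425457.0260, Z=-4677197.0876
→ Helmert⁻¹: X=-2635023.6706, Y=3425391.7191, Z=-4676985.1998
→ Helmert⁻¹: X=-2635203.8841, Y=3424878.8588, Z=-4676989.3849
→ geod (Bowring, a=6378137.000): φ=-47.45502500°, λ=127.57575600°, h=1182.5740 m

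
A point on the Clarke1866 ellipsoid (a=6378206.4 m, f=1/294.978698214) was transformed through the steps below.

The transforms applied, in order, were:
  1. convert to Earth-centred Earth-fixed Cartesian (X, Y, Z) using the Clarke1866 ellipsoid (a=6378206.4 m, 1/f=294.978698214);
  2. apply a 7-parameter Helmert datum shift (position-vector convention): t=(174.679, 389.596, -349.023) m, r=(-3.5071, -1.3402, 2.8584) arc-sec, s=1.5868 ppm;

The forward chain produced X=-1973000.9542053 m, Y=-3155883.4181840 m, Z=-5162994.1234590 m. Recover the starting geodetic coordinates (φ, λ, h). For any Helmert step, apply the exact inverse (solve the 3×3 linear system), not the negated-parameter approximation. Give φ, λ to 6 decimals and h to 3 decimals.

φ=-54.393203°, λ=-122.013923°, h=655.146 m

start: X=-1973000.9542, Y=-3155883.4182, Z=-5162994.1235 m
→ Helmert⁻¹: X=-1973249.7842, Y=-3156152.8802, Z=-5162677.7510
→ geod (Bowring, a=6378206.400): φ=-54.39320300°, λ=-122.01392300°, h=655.1460 m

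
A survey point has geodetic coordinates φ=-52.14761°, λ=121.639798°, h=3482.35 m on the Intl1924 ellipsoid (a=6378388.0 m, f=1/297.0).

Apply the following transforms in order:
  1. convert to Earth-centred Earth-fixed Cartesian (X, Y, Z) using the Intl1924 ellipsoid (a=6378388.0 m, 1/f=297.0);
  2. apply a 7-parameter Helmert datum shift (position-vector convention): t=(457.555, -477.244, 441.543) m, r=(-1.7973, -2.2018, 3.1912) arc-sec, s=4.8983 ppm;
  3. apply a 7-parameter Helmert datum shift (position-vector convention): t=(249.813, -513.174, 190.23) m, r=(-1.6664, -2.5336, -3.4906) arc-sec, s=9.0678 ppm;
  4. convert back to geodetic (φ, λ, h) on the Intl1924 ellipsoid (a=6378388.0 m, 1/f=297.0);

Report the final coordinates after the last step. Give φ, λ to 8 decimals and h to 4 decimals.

φ=-52.15424483°, λ=121.63772101°, h=2327.9148 m

start: φ=-52.147610°, λ=121.639798°, h=3482.350 m
→ ECEF (a=6378388.000, f=1/297.0): X=-2058615.2339, Y=3341029.1341, Z=-5015747.0559
→ Helmert 7p (PV): X=-2058165.9117, Y=3340492.7005, Z=-5015381.1690
→ Helmert 7p (PV): X=-2057816.6247, Y=3340004.1286, Z=-5015288.6865
→ geod (Bowring, a=6378388.000): φ=-52.15424483°, λ=121.63772101°, h=2327.9148 m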